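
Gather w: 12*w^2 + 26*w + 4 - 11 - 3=12*w^2 + 26*w - 10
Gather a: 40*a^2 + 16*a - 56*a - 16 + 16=40*a^2 - 40*a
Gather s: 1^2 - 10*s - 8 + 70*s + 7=60*s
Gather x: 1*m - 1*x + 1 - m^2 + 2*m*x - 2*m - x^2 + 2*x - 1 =-m^2 - m - x^2 + x*(2*m + 1)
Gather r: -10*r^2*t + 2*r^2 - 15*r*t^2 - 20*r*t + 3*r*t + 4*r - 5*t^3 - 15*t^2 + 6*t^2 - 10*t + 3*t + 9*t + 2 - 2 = r^2*(2 - 10*t) + r*(-15*t^2 - 17*t + 4) - 5*t^3 - 9*t^2 + 2*t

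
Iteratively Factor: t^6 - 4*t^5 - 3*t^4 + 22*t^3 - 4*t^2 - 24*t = (t)*(t^5 - 4*t^4 - 3*t^3 + 22*t^2 - 4*t - 24) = t*(t - 2)*(t^4 - 2*t^3 - 7*t^2 + 8*t + 12) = t*(t - 2)^2*(t^3 - 7*t - 6) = t*(t - 2)^2*(t + 2)*(t^2 - 2*t - 3) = t*(t - 3)*(t - 2)^2*(t + 2)*(t + 1)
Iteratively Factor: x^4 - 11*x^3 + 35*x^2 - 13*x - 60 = (x + 1)*(x^3 - 12*x^2 + 47*x - 60) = (x - 4)*(x + 1)*(x^2 - 8*x + 15) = (x - 4)*(x - 3)*(x + 1)*(x - 5)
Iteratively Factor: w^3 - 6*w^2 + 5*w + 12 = (w - 3)*(w^2 - 3*w - 4) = (w - 4)*(w - 3)*(w + 1)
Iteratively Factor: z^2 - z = (z - 1)*(z)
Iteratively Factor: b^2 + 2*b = (b + 2)*(b)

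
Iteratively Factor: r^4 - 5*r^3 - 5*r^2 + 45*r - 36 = (r - 3)*(r^3 - 2*r^2 - 11*r + 12) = (r - 4)*(r - 3)*(r^2 + 2*r - 3) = (r - 4)*(r - 3)*(r + 3)*(r - 1)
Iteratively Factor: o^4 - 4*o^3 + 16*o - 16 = (o - 2)*(o^3 - 2*o^2 - 4*o + 8) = (o - 2)^2*(o^2 - 4) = (o - 2)^3*(o + 2)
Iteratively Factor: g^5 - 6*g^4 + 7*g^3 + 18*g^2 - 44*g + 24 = (g + 2)*(g^4 - 8*g^3 + 23*g^2 - 28*g + 12) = (g - 3)*(g + 2)*(g^3 - 5*g^2 + 8*g - 4) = (g - 3)*(g - 1)*(g + 2)*(g^2 - 4*g + 4) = (g - 3)*(g - 2)*(g - 1)*(g + 2)*(g - 2)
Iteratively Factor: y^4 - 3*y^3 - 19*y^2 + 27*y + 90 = (y - 5)*(y^3 + 2*y^2 - 9*y - 18) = (y - 5)*(y + 2)*(y^2 - 9) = (y - 5)*(y + 2)*(y + 3)*(y - 3)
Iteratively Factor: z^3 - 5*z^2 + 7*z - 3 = (z - 1)*(z^2 - 4*z + 3) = (z - 1)^2*(z - 3)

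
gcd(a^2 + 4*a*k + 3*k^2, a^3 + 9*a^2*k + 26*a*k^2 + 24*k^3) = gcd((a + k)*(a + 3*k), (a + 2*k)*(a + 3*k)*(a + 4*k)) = a + 3*k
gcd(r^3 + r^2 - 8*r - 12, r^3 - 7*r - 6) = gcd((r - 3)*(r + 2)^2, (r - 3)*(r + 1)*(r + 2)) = r^2 - r - 6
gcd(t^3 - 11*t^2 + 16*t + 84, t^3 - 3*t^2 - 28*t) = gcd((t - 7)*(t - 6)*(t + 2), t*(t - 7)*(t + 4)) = t - 7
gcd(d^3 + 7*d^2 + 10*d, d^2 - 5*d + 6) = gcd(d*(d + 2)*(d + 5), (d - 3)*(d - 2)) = 1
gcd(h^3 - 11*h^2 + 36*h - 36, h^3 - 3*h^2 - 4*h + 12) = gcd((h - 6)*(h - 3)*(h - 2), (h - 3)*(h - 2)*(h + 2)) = h^2 - 5*h + 6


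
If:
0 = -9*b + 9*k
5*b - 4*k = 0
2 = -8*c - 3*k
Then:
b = 0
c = -1/4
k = 0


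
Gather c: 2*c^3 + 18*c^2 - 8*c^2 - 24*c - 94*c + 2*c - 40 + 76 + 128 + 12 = 2*c^3 + 10*c^2 - 116*c + 176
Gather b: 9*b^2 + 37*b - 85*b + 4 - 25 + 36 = 9*b^2 - 48*b + 15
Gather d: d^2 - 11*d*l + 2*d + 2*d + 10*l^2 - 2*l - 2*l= d^2 + d*(4 - 11*l) + 10*l^2 - 4*l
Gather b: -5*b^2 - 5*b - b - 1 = -5*b^2 - 6*b - 1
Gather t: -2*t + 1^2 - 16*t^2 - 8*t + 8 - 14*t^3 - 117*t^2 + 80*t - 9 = -14*t^3 - 133*t^2 + 70*t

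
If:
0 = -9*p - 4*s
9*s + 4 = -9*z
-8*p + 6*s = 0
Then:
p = 0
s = 0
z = -4/9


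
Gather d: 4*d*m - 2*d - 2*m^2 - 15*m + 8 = d*(4*m - 2) - 2*m^2 - 15*m + 8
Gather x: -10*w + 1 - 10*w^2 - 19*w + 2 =-10*w^2 - 29*w + 3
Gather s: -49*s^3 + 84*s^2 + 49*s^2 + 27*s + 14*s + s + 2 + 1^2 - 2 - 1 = -49*s^3 + 133*s^2 + 42*s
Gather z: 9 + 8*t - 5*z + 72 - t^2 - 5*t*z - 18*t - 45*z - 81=-t^2 - 10*t + z*(-5*t - 50)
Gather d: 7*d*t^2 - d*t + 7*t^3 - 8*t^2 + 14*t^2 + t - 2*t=d*(7*t^2 - t) + 7*t^3 + 6*t^2 - t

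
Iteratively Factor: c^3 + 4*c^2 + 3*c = (c + 3)*(c^2 + c) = c*(c + 3)*(c + 1)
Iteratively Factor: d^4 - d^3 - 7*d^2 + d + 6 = (d - 3)*(d^3 + 2*d^2 - d - 2) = (d - 3)*(d + 2)*(d^2 - 1) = (d - 3)*(d + 1)*(d + 2)*(d - 1)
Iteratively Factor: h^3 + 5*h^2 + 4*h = (h + 1)*(h^2 + 4*h) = h*(h + 1)*(h + 4)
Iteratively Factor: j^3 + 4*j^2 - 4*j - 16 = (j + 4)*(j^2 - 4) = (j - 2)*(j + 4)*(j + 2)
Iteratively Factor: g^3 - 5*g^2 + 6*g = (g - 3)*(g^2 - 2*g) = (g - 3)*(g - 2)*(g)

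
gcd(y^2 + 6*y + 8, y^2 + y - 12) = y + 4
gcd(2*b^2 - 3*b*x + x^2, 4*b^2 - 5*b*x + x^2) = -b + x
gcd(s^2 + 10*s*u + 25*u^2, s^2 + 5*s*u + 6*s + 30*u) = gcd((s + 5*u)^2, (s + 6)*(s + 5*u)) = s + 5*u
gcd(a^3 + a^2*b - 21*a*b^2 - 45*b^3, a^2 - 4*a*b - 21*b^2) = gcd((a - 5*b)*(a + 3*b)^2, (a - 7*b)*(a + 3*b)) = a + 3*b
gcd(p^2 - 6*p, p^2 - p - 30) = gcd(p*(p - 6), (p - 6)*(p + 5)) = p - 6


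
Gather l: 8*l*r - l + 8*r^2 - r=l*(8*r - 1) + 8*r^2 - r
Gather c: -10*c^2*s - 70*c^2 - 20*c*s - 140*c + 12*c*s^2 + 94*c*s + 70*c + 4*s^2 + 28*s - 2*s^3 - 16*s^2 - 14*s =c^2*(-10*s - 70) + c*(12*s^2 + 74*s - 70) - 2*s^3 - 12*s^2 + 14*s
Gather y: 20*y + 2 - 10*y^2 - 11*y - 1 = -10*y^2 + 9*y + 1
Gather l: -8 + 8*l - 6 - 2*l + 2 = 6*l - 12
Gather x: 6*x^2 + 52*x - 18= 6*x^2 + 52*x - 18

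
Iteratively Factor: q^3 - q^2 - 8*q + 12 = (q - 2)*(q^2 + q - 6) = (q - 2)*(q + 3)*(q - 2)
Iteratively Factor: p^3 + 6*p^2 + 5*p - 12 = (p - 1)*(p^2 + 7*p + 12) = (p - 1)*(p + 4)*(p + 3)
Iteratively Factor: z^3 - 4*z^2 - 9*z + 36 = (z - 4)*(z^2 - 9) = (z - 4)*(z + 3)*(z - 3)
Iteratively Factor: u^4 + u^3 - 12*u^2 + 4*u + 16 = (u - 2)*(u^3 + 3*u^2 - 6*u - 8) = (u - 2)*(u + 4)*(u^2 - u - 2) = (u - 2)*(u + 1)*(u + 4)*(u - 2)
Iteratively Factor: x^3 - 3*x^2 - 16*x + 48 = (x - 3)*(x^2 - 16) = (x - 4)*(x - 3)*(x + 4)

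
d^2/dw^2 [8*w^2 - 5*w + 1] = 16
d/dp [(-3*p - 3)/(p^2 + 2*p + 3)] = 3*(-p^2 - 2*p + 2*(p + 1)^2 - 3)/(p^2 + 2*p + 3)^2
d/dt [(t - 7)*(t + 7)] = 2*t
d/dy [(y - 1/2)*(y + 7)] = 2*y + 13/2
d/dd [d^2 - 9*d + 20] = 2*d - 9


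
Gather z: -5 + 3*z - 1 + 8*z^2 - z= 8*z^2 + 2*z - 6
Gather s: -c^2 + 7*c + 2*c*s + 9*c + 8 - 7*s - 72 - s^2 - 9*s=-c^2 + 16*c - s^2 + s*(2*c - 16) - 64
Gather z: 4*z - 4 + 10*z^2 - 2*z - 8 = 10*z^2 + 2*z - 12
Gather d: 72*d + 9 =72*d + 9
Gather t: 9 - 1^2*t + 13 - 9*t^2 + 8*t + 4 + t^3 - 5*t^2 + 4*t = t^3 - 14*t^2 + 11*t + 26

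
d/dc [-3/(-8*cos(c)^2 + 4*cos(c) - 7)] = 12*(4*cos(c) - 1)*sin(c)/(8*cos(c)^2 - 4*cos(c) + 7)^2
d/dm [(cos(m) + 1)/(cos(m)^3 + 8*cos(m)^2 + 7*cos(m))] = (2*cos(m) + 7)*sin(m)/((cos(m) + 7)^2*cos(m)^2)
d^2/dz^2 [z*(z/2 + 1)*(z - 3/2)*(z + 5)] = 6*z^2 + 33*z/2 - 1/2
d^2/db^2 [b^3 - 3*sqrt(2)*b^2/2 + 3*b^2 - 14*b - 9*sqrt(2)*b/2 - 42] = 6*b - 3*sqrt(2) + 6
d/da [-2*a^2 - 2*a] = -4*a - 2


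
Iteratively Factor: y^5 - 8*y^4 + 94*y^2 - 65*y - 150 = (y - 2)*(y^4 - 6*y^3 - 12*y^2 + 70*y + 75) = (y - 2)*(y + 3)*(y^3 - 9*y^2 + 15*y + 25) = (y - 2)*(y + 1)*(y + 3)*(y^2 - 10*y + 25) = (y - 5)*(y - 2)*(y + 1)*(y + 3)*(y - 5)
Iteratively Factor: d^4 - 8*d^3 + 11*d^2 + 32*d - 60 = (d + 2)*(d^3 - 10*d^2 + 31*d - 30) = (d - 5)*(d + 2)*(d^2 - 5*d + 6) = (d - 5)*(d - 2)*(d + 2)*(d - 3)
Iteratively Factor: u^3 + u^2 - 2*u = (u - 1)*(u^2 + 2*u) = u*(u - 1)*(u + 2)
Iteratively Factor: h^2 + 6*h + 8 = (h + 2)*(h + 4)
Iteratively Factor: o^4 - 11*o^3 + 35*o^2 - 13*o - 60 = (o - 4)*(o^3 - 7*o^2 + 7*o + 15) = (o - 4)*(o - 3)*(o^2 - 4*o - 5) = (o - 4)*(o - 3)*(o + 1)*(o - 5)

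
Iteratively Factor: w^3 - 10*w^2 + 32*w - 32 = (w - 4)*(w^2 - 6*w + 8) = (w - 4)*(w - 2)*(w - 4)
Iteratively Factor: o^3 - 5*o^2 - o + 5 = (o - 1)*(o^2 - 4*o - 5) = (o - 1)*(o + 1)*(o - 5)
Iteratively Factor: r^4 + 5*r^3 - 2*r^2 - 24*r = (r - 2)*(r^3 + 7*r^2 + 12*r) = r*(r - 2)*(r^2 + 7*r + 12) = r*(r - 2)*(r + 3)*(r + 4)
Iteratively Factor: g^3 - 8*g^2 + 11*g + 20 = (g - 4)*(g^2 - 4*g - 5) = (g - 5)*(g - 4)*(g + 1)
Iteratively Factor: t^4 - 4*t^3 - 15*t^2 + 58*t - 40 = (t - 5)*(t^3 + t^2 - 10*t + 8) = (t - 5)*(t - 2)*(t^2 + 3*t - 4) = (t - 5)*(t - 2)*(t - 1)*(t + 4)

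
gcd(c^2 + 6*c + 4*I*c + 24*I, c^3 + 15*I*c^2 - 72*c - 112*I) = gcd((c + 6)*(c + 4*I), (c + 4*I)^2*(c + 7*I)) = c + 4*I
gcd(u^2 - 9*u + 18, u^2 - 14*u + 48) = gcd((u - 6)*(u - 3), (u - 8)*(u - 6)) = u - 6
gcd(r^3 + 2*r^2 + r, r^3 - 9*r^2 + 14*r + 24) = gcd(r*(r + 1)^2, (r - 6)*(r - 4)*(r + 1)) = r + 1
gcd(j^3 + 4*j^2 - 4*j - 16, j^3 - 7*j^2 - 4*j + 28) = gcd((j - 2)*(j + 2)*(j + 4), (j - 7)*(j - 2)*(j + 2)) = j^2 - 4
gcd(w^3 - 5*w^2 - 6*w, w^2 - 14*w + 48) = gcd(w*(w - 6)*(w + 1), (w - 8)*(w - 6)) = w - 6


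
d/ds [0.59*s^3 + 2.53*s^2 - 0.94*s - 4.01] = 1.77*s^2 + 5.06*s - 0.94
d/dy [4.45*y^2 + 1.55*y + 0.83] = 8.9*y + 1.55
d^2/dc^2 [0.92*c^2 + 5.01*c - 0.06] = 1.84000000000000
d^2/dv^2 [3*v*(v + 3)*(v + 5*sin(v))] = -15*v^2*sin(v) - 45*v*sin(v) + 60*v*cos(v) + 18*v + 30*sin(v) + 90*cos(v) + 18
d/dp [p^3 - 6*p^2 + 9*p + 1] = 3*p^2 - 12*p + 9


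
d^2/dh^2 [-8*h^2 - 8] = -16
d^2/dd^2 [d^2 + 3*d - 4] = 2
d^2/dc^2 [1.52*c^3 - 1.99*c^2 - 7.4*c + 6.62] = 9.12*c - 3.98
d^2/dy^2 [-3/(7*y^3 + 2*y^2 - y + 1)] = 6*((21*y + 2)*(7*y^3 + 2*y^2 - y + 1) - (21*y^2 + 4*y - 1)^2)/(7*y^3 + 2*y^2 - y + 1)^3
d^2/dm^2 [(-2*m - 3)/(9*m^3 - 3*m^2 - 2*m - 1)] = 2*(-486*m^5 - 1296*m^4 + 594*m^3 - 27*m^2 - 117*m + 1)/(729*m^9 - 729*m^8 - 243*m^7 + 54*m^6 + 216*m^5 + 45*m^4 - 17*m^3 - 21*m^2 - 6*m - 1)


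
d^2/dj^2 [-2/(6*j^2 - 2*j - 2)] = 2*(-9*j^2 + 3*j + (6*j - 1)^2 + 3)/(-3*j^2 + j + 1)^3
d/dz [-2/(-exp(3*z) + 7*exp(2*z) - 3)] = (28 - 6*exp(z))*exp(2*z)/(exp(3*z) - 7*exp(2*z) + 3)^2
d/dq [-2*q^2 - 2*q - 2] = -4*q - 2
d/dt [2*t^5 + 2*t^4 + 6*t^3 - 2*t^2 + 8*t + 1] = 10*t^4 + 8*t^3 + 18*t^2 - 4*t + 8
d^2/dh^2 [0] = 0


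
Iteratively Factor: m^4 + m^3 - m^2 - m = (m)*(m^3 + m^2 - m - 1) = m*(m - 1)*(m^2 + 2*m + 1) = m*(m - 1)*(m + 1)*(m + 1)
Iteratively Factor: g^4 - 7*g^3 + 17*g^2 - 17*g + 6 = (g - 1)*(g^3 - 6*g^2 + 11*g - 6) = (g - 1)^2*(g^2 - 5*g + 6) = (g - 2)*(g - 1)^2*(g - 3)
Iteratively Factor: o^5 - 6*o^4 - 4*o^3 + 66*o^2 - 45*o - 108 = (o - 4)*(o^4 - 2*o^3 - 12*o^2 + 18*o + 27) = (o - 4)*(o - 3)*(o^3 + o^2 - 9*o - 9) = (o - 4)*(o - 3)*(o + 3)*(o^2 - 2*o - 3) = (o - 4)*(o - 3)*(o + 1)*(o + 3)*(o - 3)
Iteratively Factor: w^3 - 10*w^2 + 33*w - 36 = (w - 3)*(w^2 - 7*w + 12) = (w - 3)^2*(w - 4)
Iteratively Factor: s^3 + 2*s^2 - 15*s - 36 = (s - 4)*(s^2 + 6*s + 9) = (s - 4)*(s + 3)*(s + 3)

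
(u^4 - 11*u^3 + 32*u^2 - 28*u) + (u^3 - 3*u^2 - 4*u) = u^4 - 10*u^3 + 29*u^2 - 32*u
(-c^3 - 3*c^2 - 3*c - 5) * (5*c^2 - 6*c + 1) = -5*c^5 - 9*c^4 + 2*c^3 - 10*c^2 + 27*c - 5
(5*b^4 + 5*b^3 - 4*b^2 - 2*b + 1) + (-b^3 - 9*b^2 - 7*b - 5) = 5*b^4 + 4*b^3 - 13*b^2 - 9*b - 4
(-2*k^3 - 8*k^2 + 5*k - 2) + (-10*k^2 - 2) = -2*k^3 - 18*k^2 + 5*k - 4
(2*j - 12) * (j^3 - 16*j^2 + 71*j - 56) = 2*j^4 - 44*j^3 + 334*j^2 - 964*j + 672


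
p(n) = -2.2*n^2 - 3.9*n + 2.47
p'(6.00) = -30.30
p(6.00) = -100.13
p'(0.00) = -3.90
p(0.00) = 2.47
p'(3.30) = -18.42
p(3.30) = -34.36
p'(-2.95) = 9.08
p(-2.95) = -5.17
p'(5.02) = -25.99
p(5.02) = -72.55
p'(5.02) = -25.99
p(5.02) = -72.55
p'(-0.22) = -2.93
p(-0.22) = 3.22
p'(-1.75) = 3.80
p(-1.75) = 2.56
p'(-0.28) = -2.67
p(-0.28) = 3.39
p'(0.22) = -4.87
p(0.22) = 1.51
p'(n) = -4.4*n - 3.9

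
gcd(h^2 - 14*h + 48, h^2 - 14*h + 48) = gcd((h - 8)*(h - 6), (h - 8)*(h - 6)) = h^2 - 14*h + 48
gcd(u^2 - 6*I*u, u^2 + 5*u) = u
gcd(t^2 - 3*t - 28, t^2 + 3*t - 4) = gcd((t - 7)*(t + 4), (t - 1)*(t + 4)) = t + 4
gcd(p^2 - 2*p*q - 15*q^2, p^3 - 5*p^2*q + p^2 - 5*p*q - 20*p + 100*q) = p - 5*q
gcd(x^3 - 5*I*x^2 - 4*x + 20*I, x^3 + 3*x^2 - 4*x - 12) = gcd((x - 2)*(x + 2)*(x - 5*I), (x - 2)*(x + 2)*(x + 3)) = x^2 - 4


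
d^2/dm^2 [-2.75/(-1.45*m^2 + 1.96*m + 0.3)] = (11.56375*m^2 - 15.631*m - 2.75*(2.9*m - 1.96)*(5.8*m - 3.92) - 2.3925)/(-1.45*m^2 + 1.96*m + 0.3)^3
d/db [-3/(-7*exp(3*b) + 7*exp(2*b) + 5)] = (42 - 63*exp(b))*exp(2*b)/(-7*exp(3*b) + 7*exp(2*b) + 5)^2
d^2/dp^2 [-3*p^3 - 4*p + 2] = -18*p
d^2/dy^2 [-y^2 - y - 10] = -2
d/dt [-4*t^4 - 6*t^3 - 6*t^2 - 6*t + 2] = -16*t^3 - 18*t^2 - 12*t - 6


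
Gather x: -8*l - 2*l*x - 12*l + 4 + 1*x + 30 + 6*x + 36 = -20*l + x*(7 - 2*l) + 70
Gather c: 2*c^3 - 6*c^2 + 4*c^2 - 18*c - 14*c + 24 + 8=2*c^3 - 2*c^2 - 32*c + 32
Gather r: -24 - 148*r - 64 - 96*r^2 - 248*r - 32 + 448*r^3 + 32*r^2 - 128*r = 448*r^3 - 64*r^2 - 524*r - 120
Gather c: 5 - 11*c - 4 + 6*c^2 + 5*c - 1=6*c^2 - 6*c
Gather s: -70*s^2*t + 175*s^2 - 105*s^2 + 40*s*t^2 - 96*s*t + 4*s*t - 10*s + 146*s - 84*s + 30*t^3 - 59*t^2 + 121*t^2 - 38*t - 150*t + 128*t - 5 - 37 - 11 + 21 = s^2*(70 - 70*t) + s*(40*t^2 - 92*t + 52) + 30*t^3 + 62*t^2 - 60*t - 32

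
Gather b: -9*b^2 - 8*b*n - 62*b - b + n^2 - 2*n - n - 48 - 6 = -9*b^2 + b*(-8*n - 63) + n^2 - 3*n - 54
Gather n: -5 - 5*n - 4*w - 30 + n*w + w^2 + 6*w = n*(w - 5) + w^2 + 2*w - 35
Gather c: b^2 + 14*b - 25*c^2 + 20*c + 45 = b^2 + 14*b - 25*c^2 + 20*c + 45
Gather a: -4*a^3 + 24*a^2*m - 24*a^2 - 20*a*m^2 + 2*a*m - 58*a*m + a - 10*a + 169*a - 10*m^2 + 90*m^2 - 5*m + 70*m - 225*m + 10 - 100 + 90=-4*a^3 + a^2*(24*m - 24) + a*(-20*m^2 - 56*m + 160) + 80*m^2 - 160*m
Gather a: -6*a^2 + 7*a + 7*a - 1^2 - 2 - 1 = -6*a^2 + 14*a - 4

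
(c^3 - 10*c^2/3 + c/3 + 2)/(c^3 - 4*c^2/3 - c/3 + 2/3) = (c - 3)/(c - 1)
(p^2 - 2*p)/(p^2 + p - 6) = p/(p + 3)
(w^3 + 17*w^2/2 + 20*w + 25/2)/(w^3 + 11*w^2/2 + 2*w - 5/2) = (2*w + 5)/(2*w - 1)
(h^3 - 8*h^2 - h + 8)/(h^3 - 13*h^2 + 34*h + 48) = (h - 1)/(h - 6)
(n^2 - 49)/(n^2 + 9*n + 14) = (n - 7)/(n + 2)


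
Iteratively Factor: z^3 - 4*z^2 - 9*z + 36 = (z + 3)*(z^2 - 7*z + 12) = (z - 3)*(z + 3)*(z - 4)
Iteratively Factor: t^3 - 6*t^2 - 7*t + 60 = (t - 4)*(t^2 - 2*t - 15) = (t - 4)*(t + 3)*(t - 5)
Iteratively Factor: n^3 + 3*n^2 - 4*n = (n)*(n^2 + 3*n - 4) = n*(n + 4)*(n - 1)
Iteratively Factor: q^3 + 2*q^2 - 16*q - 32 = (q - 4)*(q^2 + 6*q + 8) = (q - 4)*(q + 4)*(q + 2)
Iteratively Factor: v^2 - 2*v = (v - 2)*(v)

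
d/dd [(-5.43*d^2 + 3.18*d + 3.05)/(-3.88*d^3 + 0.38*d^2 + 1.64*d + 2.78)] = (-21.0684*d^4 + 24.6768*d^3 + 25.3884*d^2 - 32.5088*d + 3.8384)/(15.0544*d^6 - 2.9488*d^5 - 12.582*d^4 - 20.3264*d^3 + 4.8024*d^2 + 9.1184*d + 7.7284)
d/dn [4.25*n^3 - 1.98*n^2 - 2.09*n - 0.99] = 12.75*n^2 - 3.96*n - 2.09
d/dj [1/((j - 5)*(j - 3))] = 2*(4 - j)/(j^4 - 16*j^3 + 94*j^2 - 240*j + 225)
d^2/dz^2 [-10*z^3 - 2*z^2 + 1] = -60*z - 4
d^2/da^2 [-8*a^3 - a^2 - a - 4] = -48*a - 2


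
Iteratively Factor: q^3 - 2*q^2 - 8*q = (q)*(q^2 - 2*q - 8) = q*(q + 2)*(q - 4)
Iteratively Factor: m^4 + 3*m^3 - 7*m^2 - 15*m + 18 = (m + 3)*(m^3 - 7*m + 6) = (m + 3)^2*(m^2 - 3*m + 2) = (m - 2)*(m + 3)^2*(m - 1)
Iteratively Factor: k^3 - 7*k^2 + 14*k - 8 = (k - 4)*(k^2 - 3*k + 2) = (k - 4)*(k - 1)*(k - 2)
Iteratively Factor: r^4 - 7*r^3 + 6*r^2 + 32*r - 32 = (r - 1)*(r^3 - 6*r^2 + 32) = (r - 4)*(r - 1)*(r^2 - 2*r - 8) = (r - 4)*(r - 1)*(r + 2)*(r - 4)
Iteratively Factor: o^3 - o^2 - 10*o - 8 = (o + 1)*(o^2 - 2*o - 8) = (o - 4)*(o + 1)*(o + 2)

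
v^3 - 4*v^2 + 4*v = v*(v - 2)^2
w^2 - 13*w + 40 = (w - 8)*(w - 5)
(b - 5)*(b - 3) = b^2 - 8*b + 15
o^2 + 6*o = o*(o + 6)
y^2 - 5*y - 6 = (y - 6)*(y + 1)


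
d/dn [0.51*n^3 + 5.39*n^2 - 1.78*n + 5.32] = 1.53*n^2 + 10.78*n - 1.78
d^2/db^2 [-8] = 0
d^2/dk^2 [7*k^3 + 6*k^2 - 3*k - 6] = 42*k + 12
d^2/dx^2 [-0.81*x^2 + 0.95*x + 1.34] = -1.62000000000000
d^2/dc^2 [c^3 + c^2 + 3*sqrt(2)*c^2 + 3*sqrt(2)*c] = 6*c + 2 + 6*sqrt(2)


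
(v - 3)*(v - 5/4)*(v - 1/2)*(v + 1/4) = v^4 - 9*v^3/2 + 75*v^2/16 - 13*v/32 - 15/32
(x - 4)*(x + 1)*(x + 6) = x^3 + 3*x^2 - 22*x - 24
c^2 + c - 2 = (c - 1)*(c + 2)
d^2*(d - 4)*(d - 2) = d^4 - 6*d^3 + 8*d^2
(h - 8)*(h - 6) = h^2 - 14*h + 48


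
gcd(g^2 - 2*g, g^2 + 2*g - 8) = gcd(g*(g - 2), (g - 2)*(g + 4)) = g - 2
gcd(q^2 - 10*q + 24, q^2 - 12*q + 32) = q - 4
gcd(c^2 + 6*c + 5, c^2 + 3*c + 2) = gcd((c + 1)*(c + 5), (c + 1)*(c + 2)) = c + 1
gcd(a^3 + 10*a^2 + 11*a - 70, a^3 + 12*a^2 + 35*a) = a^2 + 12*a + 35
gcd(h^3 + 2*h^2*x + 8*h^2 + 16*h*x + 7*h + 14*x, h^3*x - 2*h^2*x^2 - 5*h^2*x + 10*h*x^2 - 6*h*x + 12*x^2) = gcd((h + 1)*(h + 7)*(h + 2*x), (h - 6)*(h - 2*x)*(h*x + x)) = h + 1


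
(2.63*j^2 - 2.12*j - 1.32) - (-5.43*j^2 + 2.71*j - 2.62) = 8.06*j^2 - 4.83*j + 1.3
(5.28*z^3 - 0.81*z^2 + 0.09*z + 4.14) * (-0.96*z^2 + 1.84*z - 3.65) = -5.0688*z^5 + 10.4928*z^4 - 20.8488*z^3 - 0.8523*z^2 + 7.2891*z - 15.111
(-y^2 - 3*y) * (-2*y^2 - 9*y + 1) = 2*y^4 + 15*y^3 + 26*y^2 - 3*y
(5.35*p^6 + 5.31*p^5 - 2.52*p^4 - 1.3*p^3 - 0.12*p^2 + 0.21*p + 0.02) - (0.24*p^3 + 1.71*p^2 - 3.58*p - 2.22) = 5.35*p^6 + 5.31*p^5 - 2.52*p^4 - 1.54*p^3 - 1.83*p^2 + 3.79*p + 2.24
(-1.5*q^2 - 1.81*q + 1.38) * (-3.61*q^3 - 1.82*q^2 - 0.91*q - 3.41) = 5.415*q^5 + 9.2641*q^4 - 0.3226*q^3 + 4.2505*q^2 + 4.9163*q - 4.7058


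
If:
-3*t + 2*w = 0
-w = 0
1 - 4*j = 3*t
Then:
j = 1/4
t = 0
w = 0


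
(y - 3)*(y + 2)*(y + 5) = y^3 + 4*y^2 - 11*y - 30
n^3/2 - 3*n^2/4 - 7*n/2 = n*(n/2 + 1)*(n - 7/2)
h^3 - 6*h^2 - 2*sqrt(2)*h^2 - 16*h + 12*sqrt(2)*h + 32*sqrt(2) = (h - 8)*(h + 2)*(h - 2*sqrt(2))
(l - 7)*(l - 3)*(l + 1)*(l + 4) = l^4 - 5*l^3 - 25*l^2 + 65*l + 84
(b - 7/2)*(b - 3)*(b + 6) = b^3 - b^2/2 - 57*b/2 + 63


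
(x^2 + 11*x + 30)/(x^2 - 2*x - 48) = (x + 5)/(x - 8)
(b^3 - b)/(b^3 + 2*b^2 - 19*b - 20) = b*(b - 1)/(b^2 + b - 20)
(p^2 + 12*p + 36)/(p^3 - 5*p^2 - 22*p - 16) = (p^2 + 12*p + 36)/(p^3 - 5*p^2 - 22*p - 16)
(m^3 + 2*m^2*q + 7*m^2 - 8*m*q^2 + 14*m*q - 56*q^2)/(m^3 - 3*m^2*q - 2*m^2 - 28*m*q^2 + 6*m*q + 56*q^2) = (-m^2 + 2*m*q - 7*m + 14*q)/(-m^2 + 7*m*q + 2*m - 14*q)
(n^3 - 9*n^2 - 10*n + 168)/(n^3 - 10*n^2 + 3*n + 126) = (n + 4)/(n + 3)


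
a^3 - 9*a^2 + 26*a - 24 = (a - 4)*(a - 3)*(a - 2)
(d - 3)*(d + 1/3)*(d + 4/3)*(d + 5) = d^4 + 11*d^3/3 - 101*d^2/9 - 217*d/9 - 20/3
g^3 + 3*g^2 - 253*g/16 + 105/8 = (g - 7/4)*(g - 5/4)*(g + 6)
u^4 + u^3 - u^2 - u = u*(u - 1)*(u + 1)^2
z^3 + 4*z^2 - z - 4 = (z - 1)*(z + 1)*(z + 4)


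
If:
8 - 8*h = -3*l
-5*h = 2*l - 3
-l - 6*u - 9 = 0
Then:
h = 25/31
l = -16/31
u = -263/186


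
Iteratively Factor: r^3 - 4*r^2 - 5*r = (r + 1)*(r^2 - 5*r) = (r - 5)*(r + 1)*(r)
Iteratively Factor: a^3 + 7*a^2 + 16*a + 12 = (a + 2)*(a^2 + 5*a + 6) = (a + 2)*(a + 3)*(a + 2)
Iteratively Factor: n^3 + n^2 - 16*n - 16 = (n + 4)*(n^2 - 3*n - 4) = (n - 4)*(n + 4)*(n + 1)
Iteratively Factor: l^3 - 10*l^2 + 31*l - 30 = (l - 5)*(l^2 - 5*l + 6) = (l - 5)*(l - 3)*(l - 2)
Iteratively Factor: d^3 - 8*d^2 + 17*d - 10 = (d - 1)*(d^2 - 7*d + 10) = (d - 5)*(d - 1)*(d - 2)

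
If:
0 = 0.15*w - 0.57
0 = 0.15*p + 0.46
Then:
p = -3.07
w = 3.80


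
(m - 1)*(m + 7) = m^2 + 6*m - 7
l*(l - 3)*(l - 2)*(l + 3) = l^4 - 2*l^3 - 9*l^2 + 18*l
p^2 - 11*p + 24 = (p - 8)*(p - 3)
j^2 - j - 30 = (j - 6)*(j + 5)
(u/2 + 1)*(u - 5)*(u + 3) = u^3/2 - 19*u/2 - 15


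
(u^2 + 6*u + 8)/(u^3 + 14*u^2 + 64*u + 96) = (u + 2)/(u^2 + 10*u + 24)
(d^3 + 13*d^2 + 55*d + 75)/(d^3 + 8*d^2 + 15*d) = (d + 5)/d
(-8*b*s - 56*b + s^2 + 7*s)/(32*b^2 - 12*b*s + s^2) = (s + 7)/(-4*b + s)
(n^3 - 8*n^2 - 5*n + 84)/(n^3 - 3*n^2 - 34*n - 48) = (n^2 - 11*n + 28)/(n^2 - 6*n - 16)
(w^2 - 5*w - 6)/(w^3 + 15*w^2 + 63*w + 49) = (w - 6)/(w^2 + 14*w + 49)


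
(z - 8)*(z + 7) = z^2 - z - 56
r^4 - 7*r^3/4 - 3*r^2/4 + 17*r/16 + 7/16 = (r - 7/4)*(r - 1)*(r + 1/2)^2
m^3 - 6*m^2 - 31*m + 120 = (m - 8)*(m - 3)*(m + 5)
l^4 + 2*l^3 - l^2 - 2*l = l*(l - 1)*(l + 1)*(l + 2)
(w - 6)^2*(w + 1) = w^3 - 11*w^2 + 24*w + 36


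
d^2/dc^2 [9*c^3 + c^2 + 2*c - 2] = 54*c + 2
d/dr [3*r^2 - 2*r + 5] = 6*r - 2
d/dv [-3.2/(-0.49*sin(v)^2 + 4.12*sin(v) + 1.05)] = (13.184 - 3.136*sin(v))*cos(v)/(-0.49*sin(v)^2 + 4.12*sin(v) + 1.05)^2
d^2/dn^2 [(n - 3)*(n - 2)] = 2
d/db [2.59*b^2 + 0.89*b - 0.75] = 5.18*b + 0.89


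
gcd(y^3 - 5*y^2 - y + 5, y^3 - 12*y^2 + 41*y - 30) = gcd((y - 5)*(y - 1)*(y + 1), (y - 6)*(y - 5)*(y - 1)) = y^2 - 6*y + 5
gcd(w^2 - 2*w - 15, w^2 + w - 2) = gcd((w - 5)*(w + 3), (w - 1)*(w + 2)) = 1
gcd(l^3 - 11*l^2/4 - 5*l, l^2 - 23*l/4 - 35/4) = l + 5/4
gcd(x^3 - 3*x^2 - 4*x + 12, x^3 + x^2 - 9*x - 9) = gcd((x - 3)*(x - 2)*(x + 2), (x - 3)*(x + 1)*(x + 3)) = x - 3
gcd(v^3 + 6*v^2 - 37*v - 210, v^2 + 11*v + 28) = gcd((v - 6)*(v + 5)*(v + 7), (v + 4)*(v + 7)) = v + 7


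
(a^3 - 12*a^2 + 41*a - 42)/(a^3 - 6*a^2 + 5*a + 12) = (a^2 - 9*a + 14)/(a^2 - 3*a - 4)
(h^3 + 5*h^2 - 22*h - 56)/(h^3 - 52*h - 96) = (h^2 + 3*h - 28)/(h^2 - 2*h - 48)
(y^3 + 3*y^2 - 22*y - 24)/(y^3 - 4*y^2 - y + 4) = (y + 6)/(y - 1)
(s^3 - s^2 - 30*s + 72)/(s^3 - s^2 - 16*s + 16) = (s^2 + 3*s - 18)/(s^2 + 3*s - 4)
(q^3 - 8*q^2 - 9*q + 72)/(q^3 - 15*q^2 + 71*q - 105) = (q^2 - 5*q - 24)/(q^2 - 12*q + 35)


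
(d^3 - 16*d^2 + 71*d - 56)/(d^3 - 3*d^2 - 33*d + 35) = (d - 8)/(d + 5)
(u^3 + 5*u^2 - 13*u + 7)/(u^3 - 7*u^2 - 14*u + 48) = (u^3 + 5*u^2 - 13*u + 7)/(u^3 - 7*u^2 - 14*u + 48)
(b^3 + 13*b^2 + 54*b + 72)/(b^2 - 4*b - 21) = (b^2 + 10*b + 24)/(b - 7)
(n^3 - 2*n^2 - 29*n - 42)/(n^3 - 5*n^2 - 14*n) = (n + 3)/n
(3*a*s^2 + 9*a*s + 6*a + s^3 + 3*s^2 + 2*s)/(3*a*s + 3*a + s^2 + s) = s + 2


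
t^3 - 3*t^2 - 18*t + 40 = (t - 5)*(t - 2)*(t + 4)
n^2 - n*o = n*(n - o)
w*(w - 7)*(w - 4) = w^3 - 11*w^2 + 28*w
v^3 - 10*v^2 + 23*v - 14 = (v - 7)*(v - 2)*(v - 1)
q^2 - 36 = (q - 6)*(q + 6)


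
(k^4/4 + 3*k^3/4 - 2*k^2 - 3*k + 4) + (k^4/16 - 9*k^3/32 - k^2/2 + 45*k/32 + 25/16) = 5*k^4/16 + 15*k^3/32 - 5*k^2/2 - 51*k/32 + 89/16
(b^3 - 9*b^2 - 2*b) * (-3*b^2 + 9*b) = -3*b^5 + 36*b^4 - 75*b^3 - 18*b^2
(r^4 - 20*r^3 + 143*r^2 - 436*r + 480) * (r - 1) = r^5 - 21*r^4 + 163*r^3 - 579*r^2 + 916*r - 480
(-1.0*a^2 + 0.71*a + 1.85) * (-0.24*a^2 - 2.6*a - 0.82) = 0.24*a^4 + 2.4296*a^3 - 1.47*a^2 - 5.3922*a - 1.517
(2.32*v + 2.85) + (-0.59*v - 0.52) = 1.73*v + 2.33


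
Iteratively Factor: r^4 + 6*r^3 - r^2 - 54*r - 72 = (r + 4)*(r^3 + 2*r^2 - 9*r - 18) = (r + 2)*(r + 4)*(r^2 - 9) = (r - 3)*(r + 2)*(r + 4)*(r + 3)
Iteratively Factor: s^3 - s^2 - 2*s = (s)*(s^2 - s - 2) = s*(s - 2)*(s + 1)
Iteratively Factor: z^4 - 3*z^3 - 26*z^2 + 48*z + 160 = (z + 4)*(z^3 - 7*z^2 + 2*z + 40) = (z + 2)*(z + 4)*(z^2 - 9*z + 20) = (z - 5)*(z + 2)*(z + 4)*(z - 4)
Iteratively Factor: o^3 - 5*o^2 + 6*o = (o)*(o^2 - 5*o + 6) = o*(o - 2)*(o - 3)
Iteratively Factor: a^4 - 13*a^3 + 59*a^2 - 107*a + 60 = (a - 4)*(a^3 - 9*a^2 + 23*a - 15) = (a - 4)*(a - 3)*(a^2 - 6*a + 5) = (a - 4)*(a - 3)*(a - 1)*(a - 5)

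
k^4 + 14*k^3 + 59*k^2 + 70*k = k*(k + 2)*(k + 5)*(k + 7)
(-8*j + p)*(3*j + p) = -24*j^2 - 5*j*p + p^2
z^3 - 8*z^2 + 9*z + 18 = (z - 6)*(z - 3)*(z + 1)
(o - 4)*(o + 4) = o^2 - 16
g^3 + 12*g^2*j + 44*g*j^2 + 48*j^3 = (g + 2*j)*(g + 4*j)*(g + 6*j)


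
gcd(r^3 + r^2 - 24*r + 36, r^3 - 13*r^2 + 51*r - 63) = r - 3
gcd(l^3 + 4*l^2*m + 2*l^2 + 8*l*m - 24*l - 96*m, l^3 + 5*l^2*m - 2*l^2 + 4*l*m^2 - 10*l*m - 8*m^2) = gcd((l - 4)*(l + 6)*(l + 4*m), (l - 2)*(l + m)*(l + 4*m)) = l + 4*m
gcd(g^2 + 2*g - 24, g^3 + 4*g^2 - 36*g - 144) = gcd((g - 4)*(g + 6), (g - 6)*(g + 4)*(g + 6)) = g + 6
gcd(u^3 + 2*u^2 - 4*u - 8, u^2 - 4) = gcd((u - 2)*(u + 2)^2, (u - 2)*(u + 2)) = u^2 - 4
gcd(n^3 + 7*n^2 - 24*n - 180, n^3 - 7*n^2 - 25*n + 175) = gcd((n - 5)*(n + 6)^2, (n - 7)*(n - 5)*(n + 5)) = n - 5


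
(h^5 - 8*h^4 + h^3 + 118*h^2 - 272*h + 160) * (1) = h^5 - 8*h^4 + h^3 + 118*h^2 - 272*h + 160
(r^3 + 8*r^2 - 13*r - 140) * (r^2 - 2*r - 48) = r^5 + 6*r^4 - 77*r^3 - 498*r^2 + 904*r + 6720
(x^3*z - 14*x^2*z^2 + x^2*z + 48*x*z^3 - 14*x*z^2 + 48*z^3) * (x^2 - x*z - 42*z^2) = x^5*z - 15*x^4*z^2 + x^4*z + 20*x^3*z^3 - 15*x^3*z^2 + 540*x^2*z^4 + 20*x^2*z^3 - 2016*x*z^5 + 540*x*z^4 - 2016*z^5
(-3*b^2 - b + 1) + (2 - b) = -3*b^2 - 2*b + 3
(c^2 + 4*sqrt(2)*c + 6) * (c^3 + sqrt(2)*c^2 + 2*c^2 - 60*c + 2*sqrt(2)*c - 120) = c^5 + 2*c^4 + 5*sqrt(2)*c^4 - 46*c^3 + 10*sqrt(2)*c^3 - 234*sqrt(2)*c^2 - 92*c^2 - 468*sqrt(2)*c - 360*c - 720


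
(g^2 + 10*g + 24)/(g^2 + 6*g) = (g + 4)/g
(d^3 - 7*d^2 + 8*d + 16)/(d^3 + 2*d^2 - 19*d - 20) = (d - 4)/(d + 5)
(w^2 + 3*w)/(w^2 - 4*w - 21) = w/(w - 7)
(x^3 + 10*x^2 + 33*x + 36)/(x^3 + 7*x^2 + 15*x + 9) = (x + 4)/(x + 1)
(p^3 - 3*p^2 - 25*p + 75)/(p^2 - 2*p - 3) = (p^2 - 25)/(p + 1)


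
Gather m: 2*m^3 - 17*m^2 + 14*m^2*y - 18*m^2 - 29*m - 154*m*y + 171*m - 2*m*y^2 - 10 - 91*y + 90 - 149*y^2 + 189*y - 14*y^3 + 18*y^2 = 2*m^3 + m^2*(14*y - 35) + m*(-2*y^2 - 154*y + 142) - 14*y^3 - 131*y^2 + 98*y + 80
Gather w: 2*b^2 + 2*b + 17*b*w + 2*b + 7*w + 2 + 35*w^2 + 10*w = 2*b^2 + 4*b + 35*w^2 + w*(17*b + 17) + 2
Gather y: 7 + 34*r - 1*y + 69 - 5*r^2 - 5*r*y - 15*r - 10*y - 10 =-5*r^2 + 19*r + y*(-5*r - 11) + 66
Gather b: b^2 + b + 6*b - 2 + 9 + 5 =b^2 + 7*b + 12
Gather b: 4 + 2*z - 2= 2*z + 2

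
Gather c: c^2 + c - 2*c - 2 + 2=c^2 - c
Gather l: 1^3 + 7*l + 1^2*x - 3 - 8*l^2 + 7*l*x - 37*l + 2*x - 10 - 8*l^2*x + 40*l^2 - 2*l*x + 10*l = l^2*(32 - 8*x) + l*(5*x - 20) + 3*x - 12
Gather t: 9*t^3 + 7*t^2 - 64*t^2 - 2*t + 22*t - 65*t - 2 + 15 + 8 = 9*t^3 - 57*t^2 - 45*t + 21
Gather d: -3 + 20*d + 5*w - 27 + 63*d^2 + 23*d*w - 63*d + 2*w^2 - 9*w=63*d^2 + d*(23*w - 43) + 2*w^2 - 4*w - 30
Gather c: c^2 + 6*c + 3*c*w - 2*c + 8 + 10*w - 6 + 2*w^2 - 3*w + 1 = c^2 + c*(3*w + 4) + 2*w^2 + 7*w + 3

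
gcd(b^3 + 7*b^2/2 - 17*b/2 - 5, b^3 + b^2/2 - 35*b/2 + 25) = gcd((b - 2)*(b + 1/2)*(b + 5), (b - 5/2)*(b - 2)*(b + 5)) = b^2 + 3*b - 10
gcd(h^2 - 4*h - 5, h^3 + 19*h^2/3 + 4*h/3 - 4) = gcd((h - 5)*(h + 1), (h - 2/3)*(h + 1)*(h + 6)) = h + 1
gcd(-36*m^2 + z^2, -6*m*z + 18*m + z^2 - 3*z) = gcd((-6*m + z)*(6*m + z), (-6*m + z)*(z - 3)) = -6*m + z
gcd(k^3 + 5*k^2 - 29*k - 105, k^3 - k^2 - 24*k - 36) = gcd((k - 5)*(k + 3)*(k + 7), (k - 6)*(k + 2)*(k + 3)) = k + 3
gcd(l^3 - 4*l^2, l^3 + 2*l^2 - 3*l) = l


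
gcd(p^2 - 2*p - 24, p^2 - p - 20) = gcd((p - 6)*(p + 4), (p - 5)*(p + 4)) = p + 4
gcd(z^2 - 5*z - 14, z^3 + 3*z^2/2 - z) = z + 2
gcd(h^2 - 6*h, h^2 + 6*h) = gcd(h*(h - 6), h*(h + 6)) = h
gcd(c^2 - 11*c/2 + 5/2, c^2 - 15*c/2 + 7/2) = c - 1/2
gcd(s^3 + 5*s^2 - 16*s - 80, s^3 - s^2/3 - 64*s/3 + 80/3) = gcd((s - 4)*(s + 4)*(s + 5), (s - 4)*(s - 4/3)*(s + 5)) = s^2 + s - 20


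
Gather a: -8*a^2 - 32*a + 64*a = -8*a^2 + 32*a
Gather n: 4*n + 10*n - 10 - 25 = 14*n - 35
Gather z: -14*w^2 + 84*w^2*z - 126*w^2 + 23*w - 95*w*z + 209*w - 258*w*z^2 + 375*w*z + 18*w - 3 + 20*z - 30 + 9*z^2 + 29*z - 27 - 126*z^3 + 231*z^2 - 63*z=-140*w^2 + 250*w - 126*z^3 + z^2*(240 - 258*w) + z*(84*w^2 + 280*w - 14) - 60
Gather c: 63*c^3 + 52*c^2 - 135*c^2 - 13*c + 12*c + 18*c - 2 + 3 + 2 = 63*c^3 - 83*c^2 + 17*c + 3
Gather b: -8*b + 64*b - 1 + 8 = 56*b + 7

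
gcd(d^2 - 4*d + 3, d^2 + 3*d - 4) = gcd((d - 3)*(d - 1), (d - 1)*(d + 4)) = d - 1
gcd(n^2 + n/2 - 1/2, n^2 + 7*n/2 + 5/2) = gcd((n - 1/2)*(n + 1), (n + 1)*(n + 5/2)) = n + 1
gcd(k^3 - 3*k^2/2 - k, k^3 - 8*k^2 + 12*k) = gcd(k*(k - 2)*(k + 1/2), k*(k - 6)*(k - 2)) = k^2 - 2*k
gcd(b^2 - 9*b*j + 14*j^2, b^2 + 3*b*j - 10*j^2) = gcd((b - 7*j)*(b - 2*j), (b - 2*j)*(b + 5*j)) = b - 2*j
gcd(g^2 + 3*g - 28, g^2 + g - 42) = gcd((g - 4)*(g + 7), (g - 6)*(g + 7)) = g + 7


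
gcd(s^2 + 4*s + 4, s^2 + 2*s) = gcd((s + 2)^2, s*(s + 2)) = s + 2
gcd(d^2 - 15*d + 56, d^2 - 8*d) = d - 8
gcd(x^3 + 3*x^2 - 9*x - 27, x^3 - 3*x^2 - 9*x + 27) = x^2 - 9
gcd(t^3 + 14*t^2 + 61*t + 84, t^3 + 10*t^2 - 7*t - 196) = t + 7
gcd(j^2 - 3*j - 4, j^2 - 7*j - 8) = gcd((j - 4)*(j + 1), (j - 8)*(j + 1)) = j + 1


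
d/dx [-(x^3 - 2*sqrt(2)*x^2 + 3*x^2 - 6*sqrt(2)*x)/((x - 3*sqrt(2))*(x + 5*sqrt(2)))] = (-x^4 - 4*sqrt(2)*x^3 - 12*sqrt(2)*x^2 + 98*x^2 - 120*sqrt(2)*x + 180*x - 180*sqrt(2))/(x^4 + 4*sqrt(2)*x^3 - 52*x^2 - 120*sqrt(2)*x + 900)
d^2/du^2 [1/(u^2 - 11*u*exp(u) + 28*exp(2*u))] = ((u^2 - 11*u*exp(u) + 28*exp(2*u))*(11*u*exp(u) - 112*exp(2*u) + 22*exp(u) - 2) + 2*(11*u*exp(u) - 2*u - 56*exp(2*u) + 11*exp(u))^2)/(u^2 - 11*u*exp(u) + 28*exp(2*u))^3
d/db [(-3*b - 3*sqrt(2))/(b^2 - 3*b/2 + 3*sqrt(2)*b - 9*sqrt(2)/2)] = 6*(-2*b^2 - 6*sqrt(2)*b + 3*b + (b + sqrt(2))*(4*b - 3 + 6*sqrt(2)) + 9*sqrt(2))/(2*b^2 - 3*b + 6*sqrt(2)*b - 9*sqrt(2))^2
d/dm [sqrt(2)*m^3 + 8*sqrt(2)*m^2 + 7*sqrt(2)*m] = sqrt(2)*(3*m^2 + 16*m + 7)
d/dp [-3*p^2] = -6*p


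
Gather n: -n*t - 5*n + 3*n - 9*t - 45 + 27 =n*(-t - 2) - 9*t - 18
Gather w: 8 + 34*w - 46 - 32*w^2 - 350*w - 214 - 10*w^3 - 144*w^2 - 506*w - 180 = -10*w^3 - 176*w^2 - 822*w - 432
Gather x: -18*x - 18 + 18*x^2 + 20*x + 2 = 18*x^2 + 2*x - 16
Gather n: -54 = -54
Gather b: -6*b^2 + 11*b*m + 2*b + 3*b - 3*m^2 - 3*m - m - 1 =-6*b^2 + b*(11*m + 5) - 3*m^2 - 4*m - 1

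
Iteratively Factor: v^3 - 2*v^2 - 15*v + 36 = (v - 3)*(v^2 + v - 12) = (v - 3)^2*(v + 4)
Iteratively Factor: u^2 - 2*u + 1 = (u - 1)*(u - 1)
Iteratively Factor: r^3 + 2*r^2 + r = (r + 1)*(r^2 + r) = (r + 1)^2*(r)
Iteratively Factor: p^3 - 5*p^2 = (p)*(p^2 - 5*p) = p*(p - 5)*(p)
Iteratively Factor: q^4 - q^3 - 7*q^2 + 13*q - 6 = (q + 3)*(q^3 - 4*q^2 + 5*q - 2) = (q - 1)*(q + 3)*(q^2 - 3*q + 2) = (q - 2)*(q - 1)*(q + 3)*(q - 1)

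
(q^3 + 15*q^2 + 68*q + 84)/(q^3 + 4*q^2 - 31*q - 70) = (q + 6)/(q - 5)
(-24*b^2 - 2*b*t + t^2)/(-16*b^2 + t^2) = (-6*b + t)/(-4*b + t)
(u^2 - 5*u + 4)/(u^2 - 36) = (u^2 - 5*u + 4)/(u^2 - 36)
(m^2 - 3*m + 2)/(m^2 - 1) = (m - 2)/(m + 1)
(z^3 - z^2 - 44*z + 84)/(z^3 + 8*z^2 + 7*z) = (z^2 - 8*z + 12)/(z*(z + 1))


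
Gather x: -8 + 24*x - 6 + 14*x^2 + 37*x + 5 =14*x^2 + 61*x - 9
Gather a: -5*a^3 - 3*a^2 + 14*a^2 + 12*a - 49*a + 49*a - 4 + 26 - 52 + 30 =-5*a^3 + 11*a^2 + 12*a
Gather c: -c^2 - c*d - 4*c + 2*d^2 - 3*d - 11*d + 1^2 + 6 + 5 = -c^2 + c*(-d - 4) + 2*d^2 - 14*d + 12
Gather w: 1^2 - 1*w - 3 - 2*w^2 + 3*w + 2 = -2*w^2 + 2*w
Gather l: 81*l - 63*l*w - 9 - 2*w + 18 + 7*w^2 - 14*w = l*(81 - 63*w) + 7*w^2 - 16*w + 9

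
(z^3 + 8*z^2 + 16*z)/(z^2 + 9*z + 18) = z*(z^2 + 8*z + 16)/(z^2 + 9*z + 18)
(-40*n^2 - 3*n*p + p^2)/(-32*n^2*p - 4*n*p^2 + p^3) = (5*n + p)/(p*(4*n + p))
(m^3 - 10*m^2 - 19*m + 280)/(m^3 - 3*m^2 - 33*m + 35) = (m - 8)/(m - 1)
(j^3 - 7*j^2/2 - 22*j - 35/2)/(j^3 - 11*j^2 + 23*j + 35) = (j + 5/2)/(j - 5)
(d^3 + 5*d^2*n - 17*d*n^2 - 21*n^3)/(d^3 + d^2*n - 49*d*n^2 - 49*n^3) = (d - 3*n)/(d - 7*n)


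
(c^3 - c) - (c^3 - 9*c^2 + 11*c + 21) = 9*c^2 - 12*c - 21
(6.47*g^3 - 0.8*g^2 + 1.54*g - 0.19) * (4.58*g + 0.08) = 29.6326*g^4 - 3.1464*g^3 + 6.9892*g^2 - 0.747*g - 0.0152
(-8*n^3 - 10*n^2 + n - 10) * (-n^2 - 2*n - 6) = 8*n^5 + 26*n^4 + 67*n^3 + 68*n^2 + 14*n + 60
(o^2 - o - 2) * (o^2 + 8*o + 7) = o^4 + 7*o^3 - 3*o^2 - 23*o - 14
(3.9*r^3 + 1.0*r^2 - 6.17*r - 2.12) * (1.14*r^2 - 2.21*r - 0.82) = 4.446*r^5 - 7.479*r^4 - 12.4418*r^3 + 10.3989*r^2 + 9.7446*r + 1.7384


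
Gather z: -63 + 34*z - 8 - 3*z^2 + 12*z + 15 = -3*z^2 + 46*z - 56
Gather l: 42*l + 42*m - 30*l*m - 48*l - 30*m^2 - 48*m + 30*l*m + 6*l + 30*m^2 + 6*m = 0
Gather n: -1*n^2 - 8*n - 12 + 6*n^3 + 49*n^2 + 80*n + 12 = 6*n^3 + 48*n^2 + 72*n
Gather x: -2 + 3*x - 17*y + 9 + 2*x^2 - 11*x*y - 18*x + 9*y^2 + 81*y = 2*x^2 + x*(-11*y - 15) + 9*y^2 + 64*y + 7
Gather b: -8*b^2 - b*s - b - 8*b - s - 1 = -8*b^2 + b*(-s - 9) - s - 1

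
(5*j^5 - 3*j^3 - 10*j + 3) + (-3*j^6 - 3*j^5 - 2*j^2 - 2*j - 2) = -3*j^6 + 2*j^5 - 3*j^3 - 2*j^2 - 12*j + 1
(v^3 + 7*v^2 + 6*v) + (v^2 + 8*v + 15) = v^3 + 8*v^2 + 14*v + 15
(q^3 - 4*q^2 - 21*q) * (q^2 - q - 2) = q^5 - 5*q^4 - 19*q^3 + 29*q^2 + 42*q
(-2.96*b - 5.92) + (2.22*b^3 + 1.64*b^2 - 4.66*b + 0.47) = 2.22*b^3 + 1.64*b^2 - 7.62*b - 5.45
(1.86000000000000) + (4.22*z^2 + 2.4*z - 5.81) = 4.22*z^2 + 2.4*z - 3.95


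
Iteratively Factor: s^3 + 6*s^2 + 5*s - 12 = (s + 3)*(s^2 + 3*s - 4) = (s - 1)*(s + 3)*(s + 4)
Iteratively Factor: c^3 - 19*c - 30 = (c - 5)*(c^2 + 5*c + 6) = (c - 5)*(c + 2)*(c + 3)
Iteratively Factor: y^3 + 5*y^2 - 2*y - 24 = (y + 4)*(y^2 + y - 6) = (y - 2)*(y + 4)*(y + 3)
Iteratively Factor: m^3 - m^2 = (m)*(m^2 - m) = m*(m - 1)*(m)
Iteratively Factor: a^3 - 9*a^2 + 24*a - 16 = (a - 4)*(a^2 - 5*a + 4) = (a - 4)^2*(a - 1)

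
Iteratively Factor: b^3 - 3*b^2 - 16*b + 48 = (b - 3)*(b^2 - 16) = (b - 3)*(b + 4)*(b - 4)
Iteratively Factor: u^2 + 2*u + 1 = (u + 1)*(u + 1)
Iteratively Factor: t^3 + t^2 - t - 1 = (t - 1)*(t^2 + 2*t + 1) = (t - 1)*(t + 1)*(t + 1)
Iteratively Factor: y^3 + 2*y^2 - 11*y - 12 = (y + 4)*(y^2 - 2*y - 3) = (y - 3)*(y + 4)*(y + 1)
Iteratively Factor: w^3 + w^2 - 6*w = (w - 2)*(w^2 + 3*w) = (w - 2)*(w + 3)*(w)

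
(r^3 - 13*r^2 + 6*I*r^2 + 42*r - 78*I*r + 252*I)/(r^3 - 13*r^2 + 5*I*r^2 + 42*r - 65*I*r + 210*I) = (r + 6*I)/(r + 5*I)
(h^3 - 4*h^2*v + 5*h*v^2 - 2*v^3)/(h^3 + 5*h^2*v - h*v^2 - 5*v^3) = (h^2 - 3*h*v + 2*v^2)/(h^2 + 6*h*v + 5*v^2)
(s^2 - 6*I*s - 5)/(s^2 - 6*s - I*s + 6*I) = (s - 5*I)/(s - 6)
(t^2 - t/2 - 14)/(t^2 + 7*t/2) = (t - 4)/t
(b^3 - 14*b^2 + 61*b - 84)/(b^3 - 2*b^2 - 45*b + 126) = (b^2 - 11*b + 28)/(b^2 + b - 42)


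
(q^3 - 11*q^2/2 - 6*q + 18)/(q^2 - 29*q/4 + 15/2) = 2*(2*q^2 + q - 6)/(4*q - 5)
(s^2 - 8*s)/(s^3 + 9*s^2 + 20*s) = (s - 8)/(s^2 + 9*s + 20)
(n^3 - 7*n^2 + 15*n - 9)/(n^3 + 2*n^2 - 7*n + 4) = (n^2 - 6*n + 9)/(n^2 + 3*n - 4)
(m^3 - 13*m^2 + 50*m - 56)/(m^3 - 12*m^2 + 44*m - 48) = (m - 7)/(m - 6)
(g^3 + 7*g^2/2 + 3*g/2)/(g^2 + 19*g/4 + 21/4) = 2*g*(2*g + 1)/(4*g + 7)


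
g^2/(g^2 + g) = g/(g + 1)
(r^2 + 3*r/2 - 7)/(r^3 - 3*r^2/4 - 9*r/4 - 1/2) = 2*(2*r + 7)/(4*r^2 + 5*r + 1)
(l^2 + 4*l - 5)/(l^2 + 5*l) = (l - 1)/l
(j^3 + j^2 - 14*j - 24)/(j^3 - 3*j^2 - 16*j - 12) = (j^2 - j - 12)/(j^2 - 5*j - 6)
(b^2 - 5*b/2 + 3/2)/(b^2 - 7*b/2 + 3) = (b - 1)/(b - 2)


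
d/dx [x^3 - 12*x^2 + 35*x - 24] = 3*x^2 - 24*x + 35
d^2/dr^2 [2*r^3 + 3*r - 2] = 12*r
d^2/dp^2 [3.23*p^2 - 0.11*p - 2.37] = 6.46000000000000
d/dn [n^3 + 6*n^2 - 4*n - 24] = 3*n^2 + 12*n - 4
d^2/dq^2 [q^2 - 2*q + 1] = 2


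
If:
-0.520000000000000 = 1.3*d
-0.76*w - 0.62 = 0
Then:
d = -0.40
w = -0.82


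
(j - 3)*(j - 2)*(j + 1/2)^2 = j^4 - 4*j^3 + 5*j^2/4 + 19*j/4 + 3/2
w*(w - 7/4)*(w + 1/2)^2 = w^4 - 3*w^3/4 - 3*w^2/2 - 7*w/16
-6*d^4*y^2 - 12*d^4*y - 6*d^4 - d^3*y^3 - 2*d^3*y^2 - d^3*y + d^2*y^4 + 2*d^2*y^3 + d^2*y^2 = (-3*d + y)*(2*d + y)*(d*y + d)^2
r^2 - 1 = (r - 1)*(r + 1)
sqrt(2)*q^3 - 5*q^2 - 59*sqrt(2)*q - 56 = (q - 7*sqrt(2))*(q + 4*sqrt(2))*(sqrt(2)*q + 1)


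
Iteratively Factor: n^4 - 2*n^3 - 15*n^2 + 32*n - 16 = (n - 4)*(n^3 + 2*n^2 - 7*n + 4) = (n - 4)*(n - 1)*(n^2 + 3*n - 4) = (n - 4)*(n - 1)^2*(n + 4)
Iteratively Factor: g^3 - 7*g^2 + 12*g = (g)*(g^2 - 7*g + 12) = g*(g - 4)*(g - 3)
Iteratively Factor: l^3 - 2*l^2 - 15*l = (l + 3)*(l^2 - 5*l) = l*(l + 3)*(l - 5)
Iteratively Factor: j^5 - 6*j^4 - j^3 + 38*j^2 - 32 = (j - 1)*(j^4 - 5*j^3 - 6*j^2 + 32*j + 32) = (j - 4)*(j - 1)*(j^3 - j^2 - 10*j - 8) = (j - 4)*(j - 1)*(j + 1)*(j^2 - 2*j - 8) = (j - 4)^2*(j - 1)*(j + 1)*(j + 2)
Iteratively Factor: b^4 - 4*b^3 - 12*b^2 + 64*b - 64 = (b - 2)*(b^3 - 2*b^2 - 16*b + 32) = (b - 2)*(b + 4)*(b^2 - 6*b + 8) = (b - 4)*(b - 2)*(b + 4)*(b - 2)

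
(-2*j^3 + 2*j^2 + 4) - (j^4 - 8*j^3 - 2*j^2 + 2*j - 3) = -j^4 + 6*j^3 + 4*j^2 - 2*j + 7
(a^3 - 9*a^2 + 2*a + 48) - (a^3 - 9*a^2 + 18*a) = 48 - 16*a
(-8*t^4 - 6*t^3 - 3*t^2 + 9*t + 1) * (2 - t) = 8*t^5 - 10*t^4 - 9*t^3 - 15*t^2 + 17*t + 2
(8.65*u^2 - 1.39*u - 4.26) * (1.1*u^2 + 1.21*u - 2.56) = 9.515*u^4 + 8.9375*u^3 - 28.5119*u^2 - 1.5962*u + 10.9056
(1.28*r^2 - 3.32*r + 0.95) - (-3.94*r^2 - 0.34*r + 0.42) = 5.22*r^2 - 2.98*r + 0.53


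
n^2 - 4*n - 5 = (n - 5)*(n + 1)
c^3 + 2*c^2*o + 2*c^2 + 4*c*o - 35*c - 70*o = (c - 5)*(c + 7)*(c + 2*o)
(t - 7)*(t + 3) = t^2 - 4*t - 21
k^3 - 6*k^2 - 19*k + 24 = (k - 8)*(k - 1)*(k + 3)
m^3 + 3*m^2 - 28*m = m*(m - 4)*(m + 7)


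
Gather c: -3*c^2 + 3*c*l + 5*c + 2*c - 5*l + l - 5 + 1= -3*c^2 + c*(3*l + 7) - 4*l - 4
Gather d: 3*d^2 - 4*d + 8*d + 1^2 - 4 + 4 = 3*d^2 + 4*d + 1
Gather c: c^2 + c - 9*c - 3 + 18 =c^2 - 8*c + 15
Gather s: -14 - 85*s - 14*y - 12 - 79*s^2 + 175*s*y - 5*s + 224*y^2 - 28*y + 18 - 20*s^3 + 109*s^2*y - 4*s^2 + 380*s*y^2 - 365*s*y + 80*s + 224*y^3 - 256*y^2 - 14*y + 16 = -20*s^3 + s^2*(109*y - 83) + s*(380*y^2 - 190*y - 10) + 224*y^3 - 32*y^2 - 56*y + 8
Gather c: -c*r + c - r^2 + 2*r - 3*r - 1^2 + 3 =c*(1 - r) - r^2 - r + 2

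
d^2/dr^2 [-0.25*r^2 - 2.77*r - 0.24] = -0.500000000000000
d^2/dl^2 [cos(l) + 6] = -cos(l)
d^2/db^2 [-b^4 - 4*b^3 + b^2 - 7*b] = -12*b^2 - 24*b + 2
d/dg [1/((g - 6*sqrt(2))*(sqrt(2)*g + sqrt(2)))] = sqrt(2)*((-g + 6*sqrt(2))*(g + 1) - (g - 6*sqrt(2))^2)/(2*(g + 1)^2*(g - 6*sqrt(2))^3)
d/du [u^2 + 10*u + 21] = 2*u + 10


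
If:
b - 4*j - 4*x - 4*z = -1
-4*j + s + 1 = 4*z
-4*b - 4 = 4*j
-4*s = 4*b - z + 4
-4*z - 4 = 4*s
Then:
No Solution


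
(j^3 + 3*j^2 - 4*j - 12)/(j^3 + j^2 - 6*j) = (j + 2)/j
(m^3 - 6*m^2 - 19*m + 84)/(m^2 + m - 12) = m - 7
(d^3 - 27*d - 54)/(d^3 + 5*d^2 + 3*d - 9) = (d - 6)/(d - 1)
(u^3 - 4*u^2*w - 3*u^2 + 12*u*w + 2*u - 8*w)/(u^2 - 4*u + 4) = (u^2 - 4*u*w - u + 4*w)/(u - 2)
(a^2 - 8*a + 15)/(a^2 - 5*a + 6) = (a - 5)/(a - 2)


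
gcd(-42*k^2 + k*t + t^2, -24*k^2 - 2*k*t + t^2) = -6*k + t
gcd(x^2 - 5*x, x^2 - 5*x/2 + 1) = 1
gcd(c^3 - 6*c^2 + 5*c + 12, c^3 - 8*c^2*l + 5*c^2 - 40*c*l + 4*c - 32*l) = c + 1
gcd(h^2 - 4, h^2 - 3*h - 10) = h + 2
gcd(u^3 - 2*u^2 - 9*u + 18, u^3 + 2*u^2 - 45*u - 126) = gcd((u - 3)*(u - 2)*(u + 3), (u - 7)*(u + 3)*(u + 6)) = u + 3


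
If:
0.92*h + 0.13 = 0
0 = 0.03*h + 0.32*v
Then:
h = -0.14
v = 0.01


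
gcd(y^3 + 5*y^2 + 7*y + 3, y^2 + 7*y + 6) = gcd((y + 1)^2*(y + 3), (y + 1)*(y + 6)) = y + 1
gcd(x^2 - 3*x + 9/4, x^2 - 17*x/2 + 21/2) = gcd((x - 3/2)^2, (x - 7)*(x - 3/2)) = x - 3/2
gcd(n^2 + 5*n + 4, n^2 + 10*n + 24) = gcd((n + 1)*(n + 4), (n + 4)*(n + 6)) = n + 4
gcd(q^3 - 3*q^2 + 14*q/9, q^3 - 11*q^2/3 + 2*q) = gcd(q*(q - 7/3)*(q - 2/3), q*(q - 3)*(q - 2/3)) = q^2 - 2*q/3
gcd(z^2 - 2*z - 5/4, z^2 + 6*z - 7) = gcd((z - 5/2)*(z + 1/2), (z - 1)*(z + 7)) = 1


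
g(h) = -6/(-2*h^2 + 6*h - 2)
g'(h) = -6*(4*h - 6)/(-2*h^2 + 6*h - 2)^2 = 3*(3 - 2*h)/(h^2 - 3*h + 1)^2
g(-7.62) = 0.04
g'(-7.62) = 0.01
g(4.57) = 0.37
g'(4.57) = -0.28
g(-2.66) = 0.19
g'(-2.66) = 0.10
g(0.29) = 14.01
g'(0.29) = 158.38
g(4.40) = 0.42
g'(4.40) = -0.34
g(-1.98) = 0.28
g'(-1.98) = 0.18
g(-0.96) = 0.62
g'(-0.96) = 0.64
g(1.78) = -2.56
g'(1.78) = -1.22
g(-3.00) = 0.16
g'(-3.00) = 0.07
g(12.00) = 0.03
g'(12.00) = -0.00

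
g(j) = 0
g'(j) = 0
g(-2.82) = 0.00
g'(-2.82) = 0.00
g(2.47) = 0.00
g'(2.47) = 0.00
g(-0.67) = 0.00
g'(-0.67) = 0.00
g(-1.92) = 0.00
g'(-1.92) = 0.00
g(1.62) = 0.00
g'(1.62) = 0.00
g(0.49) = 0.00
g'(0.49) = 0.00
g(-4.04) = 0.00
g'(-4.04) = 0.00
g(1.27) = 0.00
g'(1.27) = 0.00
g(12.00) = 0.00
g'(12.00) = 0.00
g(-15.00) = 0.00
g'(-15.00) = 0.00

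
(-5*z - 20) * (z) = -5*z^2 - 20*z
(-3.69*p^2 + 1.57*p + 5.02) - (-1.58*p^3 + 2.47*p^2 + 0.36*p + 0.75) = 1.58*p^3 - 6.16*p^2 + 1.21*p + 4.27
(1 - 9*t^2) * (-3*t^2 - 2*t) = 27*t^4 + 18*t^3 - 3*t^2 - 2*t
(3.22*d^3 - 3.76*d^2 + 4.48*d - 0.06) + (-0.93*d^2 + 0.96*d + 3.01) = 3.22*d^3 - 4.69*d^2 + 5.44*d + 2.95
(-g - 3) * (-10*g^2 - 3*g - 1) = 10*g^3 + 33*g^2 + 10*g + 3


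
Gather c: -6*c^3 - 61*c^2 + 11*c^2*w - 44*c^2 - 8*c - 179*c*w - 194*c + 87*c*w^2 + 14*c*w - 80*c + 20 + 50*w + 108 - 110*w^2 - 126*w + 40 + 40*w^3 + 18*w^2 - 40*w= -6*c^3 + c^2*(11*w - 105) + c*(87*w^2 - 165*w - 282) + 40*w^3 - 92*w^2 - 116*w + 168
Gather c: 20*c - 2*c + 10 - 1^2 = 18*c + 9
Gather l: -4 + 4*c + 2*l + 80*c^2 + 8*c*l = 80*c^2 + 4*c + l*(8*c + 2) - 4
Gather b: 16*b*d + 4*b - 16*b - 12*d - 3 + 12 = b*(16*d - 12) - 12*d + 9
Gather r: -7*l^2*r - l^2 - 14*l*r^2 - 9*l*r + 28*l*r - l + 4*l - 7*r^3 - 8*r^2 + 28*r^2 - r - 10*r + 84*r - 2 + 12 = -l^2 + 3*l - 7*r^3 + r^2*(20 - 14*l) + r*(-7*l^2 + 19*l + 73) + 10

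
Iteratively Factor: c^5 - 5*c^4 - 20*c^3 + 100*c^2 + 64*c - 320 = (c + 4)*(c^4 - 9*c^3 + 16*c^2 + 36*c - 80) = (c - 2)*(c + 4)*(c^3 - 7*c^2 + 2*c + 40) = (c - 2)*(c + 2)*(c + 4)*(c^2 - 9*c + 20) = (c - 4)*(c - 2)*(c + 2)*(c + 4)*(c - 5)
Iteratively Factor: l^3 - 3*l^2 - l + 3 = (l - 1)*(l^2 - 2*l - 3) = (l - 3)*(l - 1)*(l + 1)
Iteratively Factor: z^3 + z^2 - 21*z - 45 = (z - 5)*(z^2 + 6*z + 9) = (z - 5)*(z + 3)*(z + 3)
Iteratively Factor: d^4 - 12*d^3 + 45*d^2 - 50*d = (d - 2)*(d^3 - 10*d^2 + 25*d) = (d - 5)*(d - 2)*(d^2 - 5*d) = d*(d - 5)*(d - 2)*(d - 5)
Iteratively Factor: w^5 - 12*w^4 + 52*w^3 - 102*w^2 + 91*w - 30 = (w - 3)*(w^4 - 9*w^3 + 25*w^2 - 27*w + 10) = (w - 3)*(w - 1)*(w^3 - 8*w^2 + 17*w - 10) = (w - 5)*(w - 3)*(w - 1)*(w^2 - 3*w + 2) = (w - 5)*(w - 3)*(w - 2)*(w - 1)*(w - 1)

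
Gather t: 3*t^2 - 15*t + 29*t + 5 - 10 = 3*t^2 + 14*t - 5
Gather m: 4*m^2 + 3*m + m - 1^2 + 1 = 4*m^2 + 4*m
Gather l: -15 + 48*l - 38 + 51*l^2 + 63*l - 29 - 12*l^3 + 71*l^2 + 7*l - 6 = -12*l^3 + 122*l^2 + 118*l - 88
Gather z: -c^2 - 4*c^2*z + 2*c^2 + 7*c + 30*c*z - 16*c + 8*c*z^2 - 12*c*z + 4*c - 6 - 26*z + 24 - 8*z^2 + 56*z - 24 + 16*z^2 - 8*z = c^2 - 5*c + z^2*(8*c + 8) + z*(-4*c^2 + 18*c + 22) - 6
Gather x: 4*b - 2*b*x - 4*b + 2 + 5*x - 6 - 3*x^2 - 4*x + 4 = -3*x^2 + x*(1 - 2*b)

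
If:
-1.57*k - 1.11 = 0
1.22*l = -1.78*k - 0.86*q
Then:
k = -0.71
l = 1.03153388326198 - 0.704918032786885*q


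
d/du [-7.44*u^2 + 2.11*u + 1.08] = 2.11 - 14.88*u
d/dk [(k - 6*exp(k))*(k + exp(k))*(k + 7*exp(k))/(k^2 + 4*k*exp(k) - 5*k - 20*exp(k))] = (-(k - 6*exp(k))*(k + exp(k))*(k + 7*exp(k))*(4*k*exp(k) + 2*k - 16*exp(k) - 5) + ((k - 6*exp(k))*(k + exp(k))*(7*exp(k) + 1) + (k - 6*exp(k))*(k + 7*exp(k))*(exp(k) + 1) - (k + exp(k))*(k + 7*exp(k))*(6*exp(k) - 1))*(k^2 + 4*k*exp(k) - 5*k - 20*exp(k)))/(k^2 + 4*k*exp(k) - 5*k - 20*exp(k))^2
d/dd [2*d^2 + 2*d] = 4*d + 2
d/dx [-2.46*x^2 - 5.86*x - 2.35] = -4.92*x - 5.86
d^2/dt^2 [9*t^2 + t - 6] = 18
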